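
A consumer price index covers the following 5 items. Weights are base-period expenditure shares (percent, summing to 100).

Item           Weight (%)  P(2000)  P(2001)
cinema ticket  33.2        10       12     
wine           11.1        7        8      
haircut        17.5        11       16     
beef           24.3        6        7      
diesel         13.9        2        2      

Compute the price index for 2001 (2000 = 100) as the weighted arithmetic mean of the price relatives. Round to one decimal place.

120.2

cinema ticket: 33.2 × (12/10) = 33.2 × 1.200000 = 39.8400
wine: 11.1 × (8/7) = 11.1 × 1.142857 = 12.6857
haircut: 17.5 × (16/11) = 17.5 × 1.454545 = 25.4545
beef: 24.3 × (7/6) = 24.3 × 1.166667 = 28.3500
diesel: 13.9 × (2/2) = 13.9 × 1.000000 = 13.9000
Index = Σ wᵢ·(p₁ᵢ/p₀ᵢ) = 39.8400 + 12.6857 + 25.4545 + 28.3500 + 13.9000 = 120.2303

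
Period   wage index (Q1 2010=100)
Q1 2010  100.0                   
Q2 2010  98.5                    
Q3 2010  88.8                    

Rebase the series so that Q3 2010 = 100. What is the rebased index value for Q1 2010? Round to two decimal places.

Rebased(Q1 2010) = 100.0 / 88.8 × 100 = 112.6126

112.61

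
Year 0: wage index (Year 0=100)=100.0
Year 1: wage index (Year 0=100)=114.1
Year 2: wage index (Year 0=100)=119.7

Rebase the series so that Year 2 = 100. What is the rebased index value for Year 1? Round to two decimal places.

95.32

Rebased(Year 1) = 114.1 / 119.7 × 100 = 95.3216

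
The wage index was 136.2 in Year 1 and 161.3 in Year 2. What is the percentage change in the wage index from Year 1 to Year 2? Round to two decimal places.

18.43%

Change = (161.3 − 136.2) / 136.2 × 100
       = 25.1 / 136.2 × 100 = 18.4288%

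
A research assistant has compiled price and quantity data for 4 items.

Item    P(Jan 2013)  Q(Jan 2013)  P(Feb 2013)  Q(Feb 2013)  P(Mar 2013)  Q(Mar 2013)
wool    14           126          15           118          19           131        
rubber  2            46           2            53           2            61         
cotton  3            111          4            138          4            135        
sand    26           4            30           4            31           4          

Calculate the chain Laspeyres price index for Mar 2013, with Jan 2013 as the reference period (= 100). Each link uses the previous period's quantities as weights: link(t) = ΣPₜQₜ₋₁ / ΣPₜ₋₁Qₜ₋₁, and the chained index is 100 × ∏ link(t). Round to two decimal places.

131.78

Link Jan 2013→Feb 2013:
ΣP(Feb 2013)Q(Jan 2013) = 15×126 + 2×46 + 4×111 + 30×4 = 1890 + 92 + 444 + 120 = 2546
ΣP(Jan 2013)Q(Jan 2013) = 14×126 + 2×46 + 3×111 + 26×4 = 1764 + 92 + 333 + 104 = 2293
link = 2546/2293 = 1.110336
Link Feb 2013→Mar 2013:
ΣP(Mar 2013)Q(Feb 2013) = 19×118 + 2×53 + 4×138 + 31×4 = 2242 + 106 + 552 + 124 = 3024
ΣP(Feb 2013)Q(Feb 2013) = 15×118 + 2×53 + 4×138 + 30×4 = 1770 + 106 + 552 + 120 = 2548
link = 3024/2548 = 1.186813
Chained index = 100 × 1.110336 × 1.186813 = 131.7761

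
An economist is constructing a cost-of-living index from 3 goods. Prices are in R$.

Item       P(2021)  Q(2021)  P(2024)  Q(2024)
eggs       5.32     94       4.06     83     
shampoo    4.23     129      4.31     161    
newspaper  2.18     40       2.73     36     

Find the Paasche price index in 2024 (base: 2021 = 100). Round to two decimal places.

Paasche price index uses current-period quantities as weights.
ΣP(2024)·Q(2024) = 4.06×83 + 4.31×161 + 2.73×36 = 336.98 + 693.91 + 98.28 = 1129.17
ΣP(2021)·Q(2024) = 5.32×83 + 4.23×161 + 2.18×36 = 441.56 + 681.03 + 78.48 = 1201.07
Index = 1129.17 / 1201.07 × 100 = 94.0137

94.01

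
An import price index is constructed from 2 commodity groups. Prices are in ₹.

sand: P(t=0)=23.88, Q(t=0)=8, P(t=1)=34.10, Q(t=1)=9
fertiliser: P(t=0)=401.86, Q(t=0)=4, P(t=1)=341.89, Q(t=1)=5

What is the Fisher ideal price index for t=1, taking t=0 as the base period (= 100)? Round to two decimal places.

90.93

Laspeyres component (base-period weights):
ΣP(t=1)Q(t=0) = 34.10×8 + 341.89×4 = 272.8 + 1367.56 = 1640.36
ΣP(t=0)Q(t=0) = 23.88×8 + 401.86×4 = 191.04 + 1607.44 = 1798.48
L = 1640.36 / 1798.48 × 100 = 91.2081
Paasche component (current-period weights):
ΣP(t=1)Q(t=1) = 34.10×9 + 341.89×5 = 306.9 + 1709.45 = 2016.35
ΣP(t=0)Q(t=1) = 23.88×9 + 401.86×5 = 214.92 + 2009.3 = 2224.22
P = 2016.35 / 2224.22 × 100 = 90.6543
Fisher = √(L × P) = √(91.2081 × 90.6543) = 90.9308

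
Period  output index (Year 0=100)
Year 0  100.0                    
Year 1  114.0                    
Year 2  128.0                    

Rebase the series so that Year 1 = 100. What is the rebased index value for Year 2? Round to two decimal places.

Rebased(Year 2) = 128.0 / 114.0 × 100 = 112.2807

112.28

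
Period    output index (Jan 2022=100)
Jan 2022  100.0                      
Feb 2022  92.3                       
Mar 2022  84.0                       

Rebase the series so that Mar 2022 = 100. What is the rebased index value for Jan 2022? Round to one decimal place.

119.0

Rebased(Jan 2022) = 100.0 / 84.0 × 100 = 119.0476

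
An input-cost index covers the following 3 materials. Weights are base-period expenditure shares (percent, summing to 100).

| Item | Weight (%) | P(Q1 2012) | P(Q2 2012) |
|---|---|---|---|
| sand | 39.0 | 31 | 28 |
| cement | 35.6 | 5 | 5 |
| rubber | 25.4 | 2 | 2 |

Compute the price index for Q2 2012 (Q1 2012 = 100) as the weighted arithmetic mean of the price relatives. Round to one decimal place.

96.2

sand: 39.0 × (28/31) = 39.0 × 0.903226 = 35.2258
cement: 35.6 × (5/5) = 35.6 × 1.000000 = 35.6000
rubber: 25.4 × (2/2) = 25.4 × 1.000000 = 25.4000
Index = Σ wᵢ·(p₁ᵢ/p₀ᵢ) = 35.2258 + 35.6000 + 25.4000 = 96.2258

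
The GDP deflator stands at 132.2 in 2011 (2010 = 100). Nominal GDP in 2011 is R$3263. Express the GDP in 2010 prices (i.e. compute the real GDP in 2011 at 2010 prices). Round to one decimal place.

Real = Nominal ÷ (Index/100) = 3263 ÷ (132.2/100)
     = 3263 ÷ 1.322 = 2468.2300

2468.2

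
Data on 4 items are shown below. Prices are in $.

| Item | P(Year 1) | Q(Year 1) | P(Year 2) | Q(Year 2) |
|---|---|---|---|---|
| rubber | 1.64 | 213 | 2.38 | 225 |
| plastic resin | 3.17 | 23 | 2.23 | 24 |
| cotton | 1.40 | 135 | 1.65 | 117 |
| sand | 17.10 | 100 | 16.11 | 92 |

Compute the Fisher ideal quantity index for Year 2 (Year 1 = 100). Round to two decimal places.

94.33

Laspeyres component (base-period weights):
ΣP(Year 1)Q(Year 2) = 1.64×225 + 3.17×24 + 1.40×117 + 17.10×92 = 369 + 76.08 + 163.8 + 1573.2 = 2182.08
ΣP(Year 1)Q(Year 1) = 1.64×213 + 3.17×23 + 1.40×135 + 17.10×100 = 349.32 + 72.91 + 189 + 1710 = 2321.23
L = 2182.08 / 2321.23 × 100 = 94.0053
Paasche component (current-period weights):
ΣP(Year 2)Q(Year 2) = 2.38×225 + 2.23×24 + 1.65×117 + 16.11×92 = 535.5 + 53.52 + 193.05 + 1482.12 = 2264.19
ΣP(Year 2)Q(Year 1) = 2.38×213 + 2.23×23 + 1.65×135 + 16.11×100 = 506.94 + 51.29 + 222.75 + 1611 = 2391.98
P = 2264.19 / 2391.98 × 100 = 94.6576
Fisher = √(L × P) = √(94.0053 × 94.6576) = 94.3309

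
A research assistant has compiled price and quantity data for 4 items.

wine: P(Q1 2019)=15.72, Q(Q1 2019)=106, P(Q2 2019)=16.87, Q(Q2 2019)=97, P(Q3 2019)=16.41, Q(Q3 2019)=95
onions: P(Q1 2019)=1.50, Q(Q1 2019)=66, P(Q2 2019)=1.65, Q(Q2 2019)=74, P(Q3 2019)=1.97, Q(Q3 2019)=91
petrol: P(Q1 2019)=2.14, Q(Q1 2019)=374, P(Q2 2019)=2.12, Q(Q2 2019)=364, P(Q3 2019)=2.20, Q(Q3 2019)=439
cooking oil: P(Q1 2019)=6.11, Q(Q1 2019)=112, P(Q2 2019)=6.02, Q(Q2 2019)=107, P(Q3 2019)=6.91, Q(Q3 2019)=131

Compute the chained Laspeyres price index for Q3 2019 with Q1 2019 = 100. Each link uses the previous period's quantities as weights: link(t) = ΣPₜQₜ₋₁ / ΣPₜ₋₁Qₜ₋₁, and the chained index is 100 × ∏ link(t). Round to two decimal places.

Link Q1 2019→Q2 2019:
ΣP(Q2 2019)Q(Q1 2019) = 16.87×106 + 1.65×66 + 2.12×374 + 6.02×112 = 1788.22 + 108.9 + 792.88 + 674.24 = 3364.24
ΣP(Q1 2019)Q(Q1 2019) = 15.72×106 + 1.50×66 + 2.14×374 + 6.11×112 = 1666.32 + 99 + 800.36 + 684.32 = 3250
link = 3364.24/3250 = 1.035151
Link Q2 2019→Q3 2019:
ΣP(Q3 2019)Q(Q2 2019) = 16.41×97 + 1.97×74 + 2.20×364 + 6.91×107 = 1591.77 + 145.78 + 800.8 + 739.37 = 3277.72
ΣP(Q2 2019)Q(Q2 2019) = 16.87×97 + 1.65×74 + 2.12×364 + 6.02×107 = 1636.39 + 122.1 + 771.68 + 644.14 = 3174.31
link = 3277.72/3174.31 = 1.032577
Chained index = 100 × 1.035151 × 1.032577 = 106.8873

106.89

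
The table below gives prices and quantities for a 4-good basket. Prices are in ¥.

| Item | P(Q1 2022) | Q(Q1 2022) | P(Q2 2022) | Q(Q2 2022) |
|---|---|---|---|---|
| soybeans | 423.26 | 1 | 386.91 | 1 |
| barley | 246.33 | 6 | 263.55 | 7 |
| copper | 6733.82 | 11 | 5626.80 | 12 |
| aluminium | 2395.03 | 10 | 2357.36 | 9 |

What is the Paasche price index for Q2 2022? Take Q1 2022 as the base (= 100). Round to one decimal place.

87.0

Paasche price index uses current-period quantities as weights.
ΣP(Q2 2022)·Q(Q2 2022) = 386.91×1 + 263.55×7 + 5626.80×12 + 2357.36×9 = 386.91 + 1844.85 + 67521.6 + 21216.24 = 90969.6
ΣP(Q1 2022)·Q(Q2 2022) = 423.26×1 + 246.33×7 + 6733.82×12 + 2395.03×9 = 423.26 + 1724.31 + 80805.84 + 21555.27 = 104508.68
Index = 90969.6 / 104508.68 × 100 = 87.0450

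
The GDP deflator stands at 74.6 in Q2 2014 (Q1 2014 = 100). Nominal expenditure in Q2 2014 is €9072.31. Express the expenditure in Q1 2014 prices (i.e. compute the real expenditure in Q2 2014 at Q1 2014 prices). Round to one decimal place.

Real = Nominal ÷ (Index/100) = 9072.31 ÷ (74.6/100)
     = 9072.31 ÷ 0.746 = 12161.2735

12161.3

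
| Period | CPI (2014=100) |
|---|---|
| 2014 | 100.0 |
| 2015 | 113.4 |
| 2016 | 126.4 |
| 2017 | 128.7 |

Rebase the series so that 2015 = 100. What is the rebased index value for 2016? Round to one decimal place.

111.5

Rebased(2016) = 126.4 / 113.4 × 100 = 111.4638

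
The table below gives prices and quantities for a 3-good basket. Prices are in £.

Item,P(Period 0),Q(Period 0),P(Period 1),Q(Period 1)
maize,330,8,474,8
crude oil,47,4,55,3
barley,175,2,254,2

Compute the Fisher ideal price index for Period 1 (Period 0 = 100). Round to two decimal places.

142.42

Laspeyres component (base-period weights):
ΣP(Period 1)Q(Period 0) = 474×8 + 55×4 + 254×2 = 3792 + 220 + 508 = 4520
ΣP(Period 0)Q(Period 0) = 330×8 + 47×4 + 175×2 = 2640 + 188 + 350 = 3178
L = 4520 / 3178 × 100 = 142.2278
Paasche component (current-period weights):
ΣP(Period 1)Q(Period 1) = 474×8 + 55×3 + 254×2 = 3792 + 165 + 508 = 4465
ΣP(Period 0)Q(Period 1) = 330×8 + 47×3 + 175×2 = 2640 + 141 + 350 = 3131
P = 4465 / 3131 × 100 = 142.6062
Fisher = √(L × P) = √(142.2278 × 142.6062) = 142.4169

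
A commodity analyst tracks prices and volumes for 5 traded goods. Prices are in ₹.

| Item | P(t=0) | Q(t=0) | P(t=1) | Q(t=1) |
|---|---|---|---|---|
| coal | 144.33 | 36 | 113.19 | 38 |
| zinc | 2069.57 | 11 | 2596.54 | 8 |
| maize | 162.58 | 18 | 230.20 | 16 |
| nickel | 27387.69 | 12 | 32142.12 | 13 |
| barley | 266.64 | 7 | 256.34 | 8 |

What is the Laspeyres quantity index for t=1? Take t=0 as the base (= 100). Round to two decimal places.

105.92

Laspeyres quantity index uses base-period prices as weights.
ΣP(t=0)·Q(t=1) = 144.33×38 + 2069.57×8 + 162.58×16 + 27387.69×13 + 266.64×8 = 5484.54 + 16556.56 + 2601.28 + 356039.97 + 2133.12 = 382815.47
ΣP(t=0)·Q(t=0) = 144.33×36 + 2069.57×11 + 162.58×18 + 27387.69×12 + 266.64×7 = 5195.88 + 22765.27 + 2926.44 + 328652.28 + 1866.48 = 361406.35
Index = 382815.47 / 361406.35 × 100 = 105.9238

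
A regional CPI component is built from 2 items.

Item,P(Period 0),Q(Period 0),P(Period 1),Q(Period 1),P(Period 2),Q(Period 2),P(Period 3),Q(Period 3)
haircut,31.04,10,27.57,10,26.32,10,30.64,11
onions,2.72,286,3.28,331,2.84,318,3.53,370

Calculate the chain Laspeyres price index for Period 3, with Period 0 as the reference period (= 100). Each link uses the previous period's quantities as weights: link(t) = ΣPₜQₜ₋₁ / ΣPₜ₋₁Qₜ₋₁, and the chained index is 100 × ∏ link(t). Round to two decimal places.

120.77

Link Period 0→Period 1:
ΣP(Period 1)Q(Period 0) = 27.57×10 + 3.28×286 = 275.7 + 938.08 = 1213.78
ΣP(Period 0)Q(Period 0) = 31.04×10 + 2.72×286 = 310.4 + 777.92 = 1088.32
link = 1213.78/1088.32 = 1.115279
Link Period 1→Period 2:
ΣP(Period 2)Q(Period 1) = 26.32×10 + 2.84×331 = 263.2 + 940.04 = 1203.24
ΣP(Period 1)Q(Period 1) = 27.57×10 + 3.28×331 = 275.7 + 1085.68 = 1361.38
link = 1203.24/1361.38 = 0.883838
Link Period 2→Period 3:
ΣP(Period 3)Q(Period 2) = 30.64×10 + 3.53×318 = 306.4 + 1122.54 = 1428.94
ΣP(Period 2)Q(Period 2) = 26.32×10 + 2.84×318 = 263.2 + 903.12 = 1166.32
link = 1428.94/1166.32 = 1.225170
Chained index = 100 × 1.115279 × 0.883838 × 1.225170 = 120.7682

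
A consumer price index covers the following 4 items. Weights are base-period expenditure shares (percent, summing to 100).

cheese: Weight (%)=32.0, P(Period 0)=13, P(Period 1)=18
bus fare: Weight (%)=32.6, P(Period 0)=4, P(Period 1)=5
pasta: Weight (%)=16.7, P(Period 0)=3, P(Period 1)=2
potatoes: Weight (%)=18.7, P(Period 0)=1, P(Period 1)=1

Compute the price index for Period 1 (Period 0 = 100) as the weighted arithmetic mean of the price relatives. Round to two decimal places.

114.89

cheese: 32.0 × (18/13) = 32.0 × 1.384615 = 44.3077
bus fare: 32.6 × (5/4) = 32.6 × 1.250000 = 40.7500
pasta: 16.7 × (2/3) = 16.7 × 0.666667 = 11.1333
potatoes: 18.7 × (1/1) = 18.7 × 1.000000 = 18.7000
Index = Σ wᵢ·(p₁ᵢ/p₀ᵢ) = 44.3077 + 40.7500 + 11.1333 + 18.7000 = 114.8910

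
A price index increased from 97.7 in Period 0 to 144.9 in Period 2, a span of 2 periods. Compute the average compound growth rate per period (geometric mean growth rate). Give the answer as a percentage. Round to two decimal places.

21.78%

Growth factor = (144.9/97.7)^(1/2) = (1.483112)^(1/2) = 1.217831
Growth rate = 1.217831 − 1 = 0.217831 = 21.7831%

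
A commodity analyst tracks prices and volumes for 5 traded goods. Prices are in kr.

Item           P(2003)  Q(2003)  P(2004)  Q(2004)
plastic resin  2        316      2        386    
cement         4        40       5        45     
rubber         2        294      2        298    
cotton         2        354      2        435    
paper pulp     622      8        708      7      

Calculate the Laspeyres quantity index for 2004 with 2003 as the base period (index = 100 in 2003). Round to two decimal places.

95.87

Laspeyres quantity index uses base-period prices as weights.
ΣP(2003)·Q(2004) = 2×386 + 4×45 + 2×298 + 2×435 + 622×7 = 772 + 180 + 596 + 870 + 4354 = 6772
ΣP(2003)·Q(2003) = 2×316 + 4×40 + 2×294 + 2×354 + 622×8 = 632 + 160 + 588 + 708 + 4976 = 7064
Index = 6772 / 7064 × 100 = 95.8664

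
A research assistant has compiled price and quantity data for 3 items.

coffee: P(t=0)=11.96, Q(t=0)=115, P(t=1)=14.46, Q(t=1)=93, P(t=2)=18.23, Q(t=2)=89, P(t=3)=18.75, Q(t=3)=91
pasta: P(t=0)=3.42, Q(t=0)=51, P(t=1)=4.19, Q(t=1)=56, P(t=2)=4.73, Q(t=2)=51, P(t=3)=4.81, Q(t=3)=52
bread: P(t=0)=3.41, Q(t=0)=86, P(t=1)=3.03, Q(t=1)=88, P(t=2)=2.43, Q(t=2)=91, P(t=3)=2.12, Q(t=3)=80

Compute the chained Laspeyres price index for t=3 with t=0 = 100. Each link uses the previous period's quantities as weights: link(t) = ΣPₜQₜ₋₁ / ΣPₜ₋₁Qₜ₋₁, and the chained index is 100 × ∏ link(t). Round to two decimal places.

Link t=0→t=1:
ΣP(t=1)Q(t=0) = 14.46×115 + 4.19×51 + 3.03×86 = 1662.9 + 213.69 + 260.58 = 2137.17
ΣP(t=0)Q(t=0) = 11.96×115 + 3.42×51 + 3.41×86 = 1375.4 + 174.42 + 293.26 = 1843.08
link = 2137.17/1843.08 = 1.159564
Link t=1→t=2:
ΣP(t=2)Q(t=1) = 18.23×93 + 4.73×56 + 2.43×88 = 1695.39 + 264.88 + 213.84 = 2174.11
ΣP(t=1)Q(t=1) = 14.46×93 + 4.19×56 + 3.03×88 = 1344.78 + 234.64 + 266.64 = 1846.06
link = 2174.11/1846.06 = 1.177703
Link t=2→t=3:
ΣP(t=3)Q(t=2) = 18.75×89 + 4.81×51 + 2.12×91 = 1668.75 + 245.31 + 192.92 = 2106.98
ΣP(t=2)Q(t=2) = 18.23×89 + 4.73×51 + 2.43×91 = 1622.47 + 241.23 + 221.13 = 2084.83
link = 2106.98/2084.83 = 1.010624
Chained index = 100 × 1.159564 × 1.177703 × 1.010624 = 138.0131

138.01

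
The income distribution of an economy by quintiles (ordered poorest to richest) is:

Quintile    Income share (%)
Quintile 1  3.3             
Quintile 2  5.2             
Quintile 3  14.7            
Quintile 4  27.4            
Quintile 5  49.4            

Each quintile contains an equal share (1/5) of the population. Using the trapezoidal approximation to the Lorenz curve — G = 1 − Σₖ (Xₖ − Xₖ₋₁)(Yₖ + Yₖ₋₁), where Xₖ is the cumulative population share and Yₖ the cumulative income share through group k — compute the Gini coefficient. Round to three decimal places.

Cumulative income shares Yₖ: 0.0330, 0.0850, 0.2320, 0.5060, 1.0000
Σ (Xₖ−Xₖ₋₁)(Yₖ+Yₖ₋₁) = (1/5)(0.0330+0.0000) + (1/5)(0.0850+0.0330) + (1/5)(0.2320+0.0850) + (1/5)(0.5060+0.2320) + (1/5)(1.0000+0.5060)
  = 0.0066 + 0.0236 + 0.0634 + 0.1476 + 0.3012 = 0.5424
G = 1 − 0.5424 = 0.4576

0.458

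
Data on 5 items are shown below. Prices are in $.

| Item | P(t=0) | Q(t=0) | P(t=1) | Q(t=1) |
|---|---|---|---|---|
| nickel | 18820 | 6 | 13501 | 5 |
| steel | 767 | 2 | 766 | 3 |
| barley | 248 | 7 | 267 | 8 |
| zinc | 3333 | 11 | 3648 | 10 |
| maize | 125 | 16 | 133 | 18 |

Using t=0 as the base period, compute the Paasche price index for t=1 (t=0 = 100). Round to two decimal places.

82.72

Paasche price index uses current-period quantities as weights.
ΣP(t=1)·Q(t=1) = 13501×5 + 766×3 + 267×8 + 3648×10 + 133×18 = 67505 + 2298 + 2136 + 36480 + 2394 = 110813
ΣP(t=0)·Q(t=1) = 18820×5 + 767×3 + 248×8 + 3333×10 + 125×18 = 94100 + 2301 + 1984 + 33330 + 2250 = 133965
Index = 110813 / 133965 × 100 = 82.7179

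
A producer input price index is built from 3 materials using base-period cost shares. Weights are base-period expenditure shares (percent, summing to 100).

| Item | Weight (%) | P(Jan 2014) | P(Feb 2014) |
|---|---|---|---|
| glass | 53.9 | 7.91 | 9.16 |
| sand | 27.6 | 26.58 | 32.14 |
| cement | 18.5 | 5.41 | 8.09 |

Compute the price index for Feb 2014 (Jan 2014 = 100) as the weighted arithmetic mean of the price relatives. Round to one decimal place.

123.5

glass: 53.9 × (9.16/7.91) = 53.9 × 1.158028 = 62.4177
sand: 27.6 × (32.14/26.58) = 27.6 × 1.209180 = 33.3734
cement: 18.5 × (8.09/5.41) = 18.5 × 1.495379 = 27.6645
Index = Σ wᵢ·(p₁ᵢ/p₀ᵢ) = 62.4177 + 33.3734 + 27.6645 = 123.4556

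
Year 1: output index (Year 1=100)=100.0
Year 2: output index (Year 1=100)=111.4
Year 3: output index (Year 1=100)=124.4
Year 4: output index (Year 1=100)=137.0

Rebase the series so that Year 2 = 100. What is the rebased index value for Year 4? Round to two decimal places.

Rebased(Year 4) = 137.0 / 111.4 × 100 = 122.9803

122.98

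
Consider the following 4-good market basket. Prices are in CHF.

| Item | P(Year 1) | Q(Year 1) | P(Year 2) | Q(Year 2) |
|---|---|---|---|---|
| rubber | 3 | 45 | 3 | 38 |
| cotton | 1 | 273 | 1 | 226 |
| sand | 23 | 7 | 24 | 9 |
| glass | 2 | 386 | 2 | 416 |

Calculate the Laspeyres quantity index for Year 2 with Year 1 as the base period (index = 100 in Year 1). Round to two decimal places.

102.83

Laspeyres quantity index uses base-period prices as weights.
ΣP(Year 1)·Q(Year 2) = 3×38 + 1×226 + 23×9 + 2×416 = 114 + 226 + 207 + 832 = 1379
ΣP(Year 1)·Q(Year 1) = 3×45 + 1×273 + 23×7 + 2×386 = 135 + 273 + 161 + 772 = 1341
Index = 1379 / 1341 × 100 = 102.8337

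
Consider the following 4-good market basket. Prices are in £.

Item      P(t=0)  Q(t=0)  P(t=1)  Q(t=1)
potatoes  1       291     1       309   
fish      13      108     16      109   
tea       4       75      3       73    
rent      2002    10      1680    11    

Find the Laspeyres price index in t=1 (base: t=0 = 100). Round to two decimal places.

Laspeyres price index uses base-period quantities as weights.
ΣP(t=1)·Q(t=0) = 1×291 + 16×108 + 3×75 + 1680×10 = 291 + 1728 + 225 + 16800 = 19044
ΣP(t=0)·Q(t=0) = 1×291 + 13×108 + 4×75 + 2002×10 = 291 + 1404 + 300 + 20020 = 22015
Index = 19044 / 22015 × 100 = 86.5047

86.50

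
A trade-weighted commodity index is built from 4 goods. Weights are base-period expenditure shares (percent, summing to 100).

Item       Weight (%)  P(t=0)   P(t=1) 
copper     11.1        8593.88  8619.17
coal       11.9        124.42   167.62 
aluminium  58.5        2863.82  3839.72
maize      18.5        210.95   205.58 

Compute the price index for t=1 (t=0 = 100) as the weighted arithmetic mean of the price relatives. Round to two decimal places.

copper: 11.1 × (8619.17/8593.88) = 11.1 × 1.002943 = 11.1327
coal: 11.9 × (167.62/124.42) = 11.9 × 1.347211 = 16.0318
aluminium: 58.5 × (3839.72/2863.82) = 58.5 × 1.340769 = 78.4350
maize: 18.5 × (205.58/210.95) = 18.5 × 0.974544 = 18.0291
Index = Σ wᵢ·(p₁ᵢ/p₀ᵢ) = 11.1327 + 16.0318 + 78.4350 + 18.0291 = 123.6285

123.63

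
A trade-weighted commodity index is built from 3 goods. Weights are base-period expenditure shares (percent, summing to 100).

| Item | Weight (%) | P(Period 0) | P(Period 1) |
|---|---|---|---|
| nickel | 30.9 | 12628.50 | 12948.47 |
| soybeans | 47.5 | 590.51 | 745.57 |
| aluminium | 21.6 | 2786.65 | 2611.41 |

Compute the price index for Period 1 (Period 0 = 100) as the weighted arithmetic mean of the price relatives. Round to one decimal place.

111.9

nickel: 30.9 × (12948.47/12628.50) = 30.9 × 1.025337 = 31.6829
soybeans: 47.5 × (745.57/590.51) = 47.5 × 1.262587 = 59.9729
aluminium: 21.6 × (2611.41/2786.65) = 21.6 × 0.937114 = 20.2417
Index = Σ wᵢ·(p₁ᵢ/p₀ᵢ) = 31.6829 + 59.9729 + 20.2417 = 111.8975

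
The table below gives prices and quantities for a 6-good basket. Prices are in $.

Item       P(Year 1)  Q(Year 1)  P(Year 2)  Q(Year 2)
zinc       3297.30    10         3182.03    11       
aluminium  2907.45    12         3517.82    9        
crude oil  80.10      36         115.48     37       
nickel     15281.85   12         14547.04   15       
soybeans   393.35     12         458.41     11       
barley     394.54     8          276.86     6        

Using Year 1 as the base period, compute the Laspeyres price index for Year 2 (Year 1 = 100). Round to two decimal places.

99.41

Laspeyres price index uses base-period quantities as weights.
ΣP(Year 2)·Q(Year 1) = 3182.03×10 + 3517.82×12 + 115.48×36 + 14547.04×12 + 458.41×12 + 276.86×8 = 31820.3 + 42213.84 + 4157.28 + 174564.48 + 5500.92 + 2214.88 = 260471.7
ΣP(Year 1)·Q(Year 1) = 3297.30×10 + 2907.45×12 + 80.10×36 + 15281.85×12 + 393.35×12 + 394.54×8 = 32973 + 34889.4 + 2883.6 + 183382.2 + 4720.2 + 3156.32 = 262004.72
Index = 260471.7 / 262004.72 × 100 = 99.4149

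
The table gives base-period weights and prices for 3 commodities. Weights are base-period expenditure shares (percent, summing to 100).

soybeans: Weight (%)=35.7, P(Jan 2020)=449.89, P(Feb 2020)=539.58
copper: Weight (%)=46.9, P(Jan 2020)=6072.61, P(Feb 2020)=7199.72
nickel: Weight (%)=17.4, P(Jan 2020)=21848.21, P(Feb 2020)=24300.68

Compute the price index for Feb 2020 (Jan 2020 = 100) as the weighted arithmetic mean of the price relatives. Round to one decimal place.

117.8

soybeans: 35.7 × (539.58/449.89) = 35.7 × 1.199360 = 42.8171
copper: 46.9 × (7199.72/6072.61) = 46.9 × 1.185606 = 55.6049
nickel: 17.4 × (24300.68/21848.21) = 17.4 × 1.112250 = 19.3532
Index = Σ wᵢ·(p₁ᵢ/p₀ᵢ) = 42.8171 + 55.6049 + 19.3532 = 117.7752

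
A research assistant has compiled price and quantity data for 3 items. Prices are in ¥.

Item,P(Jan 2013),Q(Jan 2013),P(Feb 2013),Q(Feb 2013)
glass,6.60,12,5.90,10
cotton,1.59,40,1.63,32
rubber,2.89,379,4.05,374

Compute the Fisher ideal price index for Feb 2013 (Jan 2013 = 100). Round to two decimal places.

135.35

Laspeyres component (base-period weights):
ΣP(Feb 2013)Q(Jan 2013) = 5.90×12 + 1.63×40 + 4.05×379 = 70.8 + 65.2 + 1534.95 = 1670.95
ΣP(Jan 2013)Q(Jan 2013) = 6.60×12 + 1.59×40 + 2.89×379 = 79.2 + 63.6 + 1095.31 = 1238.11
L = 1670.95 / 1238.11 × 100 = 134.9597
Paasche component (current-period weights):
ΣP(Feb 2013)Q(Feb 2013) = 5.90×10 + 1.63×32 + 4.05×374 = 59 + 52.16 + 1514.7 = 1625.86
ΣP(Jan 2013)Q(Feb 2013) = 6.60×10 + 1.59×32 + 2.89×374 = 66 + 50.88 + 1080.86 = 1197.74
P = 1625.86 / 1197.74 × 100 = 135.7440
Fisher = √(L × P) = √(134.9597 × 135.7440) = 135.3513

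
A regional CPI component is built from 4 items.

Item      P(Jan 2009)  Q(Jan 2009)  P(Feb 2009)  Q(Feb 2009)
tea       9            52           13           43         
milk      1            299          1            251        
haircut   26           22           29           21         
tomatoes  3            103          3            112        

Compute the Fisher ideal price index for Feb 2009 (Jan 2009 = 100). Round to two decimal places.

116.04

Laspeyres component (base-period weights):
ΣP(Feb 2009)Q(Jan 2009) = 13×52 + 1×299 + 29×22 + 3×103 = 676 + 299 + 638 + 309 = 1922
ΣP(Jan 2009)Q(Jan 2009) = 9×52 + 1×299 + 26×22 + 3×103 = 468 + 299 + 572 + 309 = 1648
L = 1922 / 1648 × 100 = 116.6262
Paasche component (current-period weights):
ΣP(Feb 2009)Q(Feb 2009) = 13×43 + 1×251 + 29×21 + 3×112 = 559 + 251 + 609 + 336 = 1755
ΣP(Jan 2009)Q(Feb 2009) = 9×43 + 1×251 + 26×21 + 3×112 = 387 + 251 + 546 + 336 = 1520
P = 1755 / 1520 × 100 = 115.4605
Fisher = √(L × P) = √(116.6262 × 115.4605) = 116.0419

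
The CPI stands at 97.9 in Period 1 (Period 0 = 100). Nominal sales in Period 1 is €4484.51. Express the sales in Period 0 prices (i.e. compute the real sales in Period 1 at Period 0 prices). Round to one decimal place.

4580.7

Real = Nominal ÷ (Index/100) = 4484.51 ÷ (97.9/100)
     = 4484.51 ÷ 0.979 = 4580.7048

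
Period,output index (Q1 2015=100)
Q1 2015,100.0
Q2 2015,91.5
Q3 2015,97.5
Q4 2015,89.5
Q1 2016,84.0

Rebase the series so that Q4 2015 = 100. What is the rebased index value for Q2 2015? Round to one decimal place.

102.2

Rebased(Q2 2015) = 91.5 / 89.5 × 100 = 102.2346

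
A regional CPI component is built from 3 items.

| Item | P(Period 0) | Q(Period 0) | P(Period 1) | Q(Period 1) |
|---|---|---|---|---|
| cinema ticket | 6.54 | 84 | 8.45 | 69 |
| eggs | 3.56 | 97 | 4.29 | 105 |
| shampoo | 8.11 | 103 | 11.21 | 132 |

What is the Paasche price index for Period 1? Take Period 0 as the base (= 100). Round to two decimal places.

Paasche price index uses current-period quantities as weights.
ΣP(Period 1)·Q(Period 1) = 8.45×69 + 4.29×105 + 11.21×132 = 583.05 + 450.45 + 1479.72 = 2513.22
ΣP(Period 0)·Q(Period 1) = 6.54×69 + 3.56×105 + 8.11×132 = 451.26 + 373.8 + 1070.52 = 1895.58
Index = 2513.22 / 1895.58 × 100 = 132.5832

132.58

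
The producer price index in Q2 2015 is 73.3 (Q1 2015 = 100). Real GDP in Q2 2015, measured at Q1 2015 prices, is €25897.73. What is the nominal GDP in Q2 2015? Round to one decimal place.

Nominal = Real × (Index/100) = 25897.73 × (73.3/100)
        = 25897.73 × 0.733 = 18983.0361

18983.0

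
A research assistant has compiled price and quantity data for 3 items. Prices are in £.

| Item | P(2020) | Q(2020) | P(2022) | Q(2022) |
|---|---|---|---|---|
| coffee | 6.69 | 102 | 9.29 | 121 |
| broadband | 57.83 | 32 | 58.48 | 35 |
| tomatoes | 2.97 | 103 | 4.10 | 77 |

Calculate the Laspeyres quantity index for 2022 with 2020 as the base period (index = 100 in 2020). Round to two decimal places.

107.87

Laspeyres quantity index uses base-period prices as weights.
ΣP(2020)·Q(2022) = 6.69×121 + 57.83×35 + 2.97×77 = 809.49 + 2024.05 + 228.69 = 3062.23
ΣP(2020)·Q(2020) = 6.69×102 + 57.83×32 + 2.97×103 = 682.38 + 1850.56 + 305.91 = 2838.85
Index = 3062.23 / 2838.85 × 100 = 107.8687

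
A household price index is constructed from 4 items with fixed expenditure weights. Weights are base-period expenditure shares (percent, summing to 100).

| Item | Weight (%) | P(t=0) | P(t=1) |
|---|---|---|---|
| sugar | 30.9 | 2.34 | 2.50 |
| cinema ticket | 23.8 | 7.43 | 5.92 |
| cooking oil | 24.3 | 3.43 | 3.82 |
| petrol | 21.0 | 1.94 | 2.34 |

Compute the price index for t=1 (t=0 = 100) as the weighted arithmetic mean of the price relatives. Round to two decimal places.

sugar: 30.9 × (2.50/2.34) = 30.9 × 1.068376 = 33.0128
cinema ticket: 23.8 × (5.92/7.43) = 23.8 × 0.796770 = 18.9631
cooking oil: 24.3 × (3.82/3.43) = 24.3 × 1.113703 = 27.0630
petrol: 21.0 × (2.34/1.94) = 21.0 × 1.206186 = 25.3299
Index = Σ wᵢ·(p₁ᵢ/p₀ᵢ) = 33.0128 + 18.9631 + 27.0630 + 25.3299 = 104.3688

104.37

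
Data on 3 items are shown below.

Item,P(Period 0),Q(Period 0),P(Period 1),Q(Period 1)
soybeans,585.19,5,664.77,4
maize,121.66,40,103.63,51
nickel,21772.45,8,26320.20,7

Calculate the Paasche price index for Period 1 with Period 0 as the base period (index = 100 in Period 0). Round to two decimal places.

119.41

Paasche price index uses current-period quantities as weights.
ΣP(Period 1)·Q(Period 1) = 664.77×4 + 103.63×51 + 26320.20×7 = 2659.08 + 5285.13 + 184241.4 = 192185.61
ΣP(Period 0)·Q(Period 1) = 585.19×4 + 121.66×51 + 21772.45×7 = 2340.76 + 6204.66 + 152407.15 = 160952.57
Index = 192185.61 / 160952.57 × 100 = 119.4051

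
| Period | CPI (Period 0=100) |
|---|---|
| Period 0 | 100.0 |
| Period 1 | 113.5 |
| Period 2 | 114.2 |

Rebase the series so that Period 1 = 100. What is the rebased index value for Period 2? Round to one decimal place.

100.6

Rebased(Period 2) = 114.2 / 113.5 × 100 = 100.6167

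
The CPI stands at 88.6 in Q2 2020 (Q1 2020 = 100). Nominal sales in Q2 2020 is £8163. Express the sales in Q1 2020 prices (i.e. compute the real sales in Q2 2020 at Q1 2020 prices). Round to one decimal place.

Real = Nominal ÷ (Index/100) = 8163 ÷ (88.6/100)
     = 8163 ÷ 0.886 = 9213.3183

9213.3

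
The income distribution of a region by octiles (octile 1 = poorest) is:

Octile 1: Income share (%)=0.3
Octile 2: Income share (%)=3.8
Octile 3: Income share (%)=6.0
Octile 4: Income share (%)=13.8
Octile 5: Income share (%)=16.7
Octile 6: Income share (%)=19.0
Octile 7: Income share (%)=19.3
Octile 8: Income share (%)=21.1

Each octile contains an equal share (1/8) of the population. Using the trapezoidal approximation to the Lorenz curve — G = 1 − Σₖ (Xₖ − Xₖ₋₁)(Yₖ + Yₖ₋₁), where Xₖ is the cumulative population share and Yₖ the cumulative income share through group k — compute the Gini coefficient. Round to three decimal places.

Cumulative income shares Yₖ: 0.0030, 0.0410, 0.1010, 0.2390, 0.4060, 0.5960, 0.7890, 1.0000
Σ (Xₖ−Xₖ₋₁)(Yₖ+Yₖ₋₁) = (1/8)(0.0030+0.0000) + (1/8)(0.0410+0.0030) + (1/8)(0.1010+0.0410) + (1/8)(0.2390+0.1010) + (1/8)(0.4060+0.2390) + (1/8)(0.5960+0.4060) + (1/8)(0.7890+0.5960) + (1/8)(1.0000+0.7890)
  = 0.0004 + 0.0055 + 0.0178 + 0.0425 + 0.0806 + 0.1253 + 0.1731 + 0.2236 = 0.6688
G = 1 − 0.6688 = 0.3312

0.331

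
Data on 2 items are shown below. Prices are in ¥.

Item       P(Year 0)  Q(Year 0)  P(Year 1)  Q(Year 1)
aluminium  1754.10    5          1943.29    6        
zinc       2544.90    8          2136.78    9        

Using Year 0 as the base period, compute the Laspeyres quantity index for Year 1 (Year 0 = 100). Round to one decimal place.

114.8

Laspeyres quantity index uses base-period prices as weights.
ΣP(Year 0)·Q(Year 1) = 1754.10×6 + 2544.90×9 = 10524.6 + 22904.1 = 33428.7
ΣP(Year 0)·Q(Year 0) = 1754.10×5 + 2544.90×8 = 8770.5 + 20359.2 = 29129.7
Index = 33428.7 / 29129.7 × 100 = 114.7581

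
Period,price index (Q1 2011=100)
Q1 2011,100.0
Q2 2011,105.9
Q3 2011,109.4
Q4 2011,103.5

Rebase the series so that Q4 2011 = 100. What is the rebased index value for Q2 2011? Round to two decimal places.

102.32

Rebased(Q2 2011) = 105.9 / 103.5 × 100 = 102.3188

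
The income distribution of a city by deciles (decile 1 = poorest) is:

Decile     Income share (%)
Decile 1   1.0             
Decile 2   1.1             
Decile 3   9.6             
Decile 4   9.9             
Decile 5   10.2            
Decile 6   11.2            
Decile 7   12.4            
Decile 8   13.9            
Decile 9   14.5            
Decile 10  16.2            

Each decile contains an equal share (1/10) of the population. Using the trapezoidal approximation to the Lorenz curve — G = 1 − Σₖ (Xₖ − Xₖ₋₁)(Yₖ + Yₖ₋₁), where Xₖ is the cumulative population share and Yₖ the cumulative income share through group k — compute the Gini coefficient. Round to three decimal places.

Cumulative income shares Yₖ: 0.0100, 0.0210, 0.1170, 0.2160, 0.3180, 0.4300, 0.5540, 0.6930, 0.8380, 1.0000
Σ (Xₖ−Xₖ₋₁)(Yₖ+Yₖ₋₁) = (1/10)(0.0100+0.0000) + (1/10)(0.0210+0.0100) + (1/10)(0.1170+0.0210) + (1/10)(0.2160+0.1170) + (1/10)(0.3180+0.2160) + (1/10)(0.4300+0.3180) + (1/10)(0.5540+0.4300) + (1/10)(0.6930+0.5540) + (1/10)(0.8380+0.6930) + (1/10)(1.0000+0.8380)
  = 0.0010 + 0.0031 + 0.0138 + 0.0333 + 0.0534 + 0.0748 + 0.0984 + 0.1247 + 0.1531 + 0.1838 = 0.7394
G = 1 − 0.7394 = 0.2606

0.261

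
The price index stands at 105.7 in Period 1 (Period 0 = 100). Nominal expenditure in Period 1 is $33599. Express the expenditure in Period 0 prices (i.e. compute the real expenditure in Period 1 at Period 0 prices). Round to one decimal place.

31787.1

Real = Nominal ÷ (Index/100) = 33599 ÷ (105.7/100)
     = 33599 ÷ 1.057 = 31787.1334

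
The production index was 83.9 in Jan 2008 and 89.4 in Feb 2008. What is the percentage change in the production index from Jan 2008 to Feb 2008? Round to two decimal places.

Change = (89.4 − 83.9) / 83.9 × 100
       = 5.5 / 83.9 × 100 = 6.5554%

6.56%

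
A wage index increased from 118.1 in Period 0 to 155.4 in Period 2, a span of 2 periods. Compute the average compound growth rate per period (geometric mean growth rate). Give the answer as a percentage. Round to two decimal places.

Growth factor = (155.4/118.1)^(1/2) = (1.315834)^(1/2) = 1.147098
Growth rate = 1.147098 − 1 = 0.147098 = 14.7098%

14.71%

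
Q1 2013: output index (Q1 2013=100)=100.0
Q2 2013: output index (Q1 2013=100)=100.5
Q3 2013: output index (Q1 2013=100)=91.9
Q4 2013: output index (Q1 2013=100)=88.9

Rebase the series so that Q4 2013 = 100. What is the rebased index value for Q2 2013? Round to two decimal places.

Rebased(Q2 2013) = 100.5 / 88.9 × 100 = 113.0484

113.05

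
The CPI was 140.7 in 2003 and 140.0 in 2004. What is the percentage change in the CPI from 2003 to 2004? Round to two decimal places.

Change = (140.0 − 140.7) / 140.7 × 100
       = -0.7 / 140.7 × 100 = -0.4975%

-0.50%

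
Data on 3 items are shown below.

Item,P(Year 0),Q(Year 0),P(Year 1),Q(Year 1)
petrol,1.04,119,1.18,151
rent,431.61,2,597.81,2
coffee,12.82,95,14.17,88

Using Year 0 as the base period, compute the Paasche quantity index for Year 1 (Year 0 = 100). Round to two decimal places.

97.71

Paasche quantity index uses current-period prices as weights.
ΣP(Year 1)·Q(Year 1) = 1.18×151 + 597.81×2 + 14.17×88 = 178.18 + 1195.62 + 1246.96 = 2620.76
ΣP(Year 1)·Q(Year 0) = 1.18×119 + 597.81×2 + 14.17×95 = 140.42 + 1195.62 + 1346.15 = 2682.19
Index = 2620.76 / 2682.19 × 100 = 97.7097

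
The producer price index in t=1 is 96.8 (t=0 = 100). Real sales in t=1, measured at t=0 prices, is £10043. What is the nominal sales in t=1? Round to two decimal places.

Nominal = Real × (Index/100) = 10043 × (96.8/100)
        = 10043 × 0.968 = 9721.6240

9721.62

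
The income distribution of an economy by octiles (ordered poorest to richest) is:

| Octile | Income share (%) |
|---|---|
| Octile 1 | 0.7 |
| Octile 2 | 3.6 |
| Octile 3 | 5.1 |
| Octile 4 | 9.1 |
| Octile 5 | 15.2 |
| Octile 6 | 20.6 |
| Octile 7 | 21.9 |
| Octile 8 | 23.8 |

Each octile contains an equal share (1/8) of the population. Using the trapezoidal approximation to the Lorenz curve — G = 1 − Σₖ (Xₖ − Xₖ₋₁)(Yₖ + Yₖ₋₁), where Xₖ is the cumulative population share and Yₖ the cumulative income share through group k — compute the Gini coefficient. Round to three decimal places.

Cumulative income shares Yₖ: 0.0070, 0.0430, 0.0940, 0.1850, 0.3370, 0.5430, 0.7620, 1.0000
Σ (Xₖ−Xₖ₋₁)(Yₖ+Yₖ₋₁) = (1/8)(0.0070+0.0000) + (1/8)(0.0430+0.0070) + (1/8)(0.0940+0.0430) + (1/8)(0.1850+0.0940) + (1/8)(0.3370+0.1850) + (1/8)(0.5430+0.3370) + (1/8)(0.7620+0.5430) + (1/8)(1.0000+0.7620)
  = 0.0009 + 0.0063 + 0.0171 + 0.0349 + 0.0653 + 0.1100 + 0.1631 + 0.2202 = 0.6177
G = 1 − 0.6177 = 0.3823

0.382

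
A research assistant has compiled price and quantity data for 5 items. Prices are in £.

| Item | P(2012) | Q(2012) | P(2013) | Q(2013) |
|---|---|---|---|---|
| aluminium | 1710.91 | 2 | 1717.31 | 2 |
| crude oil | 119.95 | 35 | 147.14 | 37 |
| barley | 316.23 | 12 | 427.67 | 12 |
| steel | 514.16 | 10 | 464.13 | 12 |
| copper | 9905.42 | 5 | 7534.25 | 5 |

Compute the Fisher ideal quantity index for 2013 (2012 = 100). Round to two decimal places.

Laspeyres component (base-period weights):
ΣP(2012)Q(2013) = 1710.91×2 + 119.95×37 + 316.23×12 + 514.16×12 + 9905.42×5 = 3421.82 + 4438.15 + 3794.76 + 6169.92 + 49527.1 = 67351.75
ΣP(2012)Q(2012) = 1710.91×2 + 119.95×35 + 316.23×12 + 514.16×10 + 9905.42×5 = 3421.82 + 4198.25 + 3794.76 + 5141.6 + 49527.1 = 66083.53
L = 67351.75 / 66083.53 × 100 = 101.9191
Paasche component (current-period weights):
ΣP(2013)Q(2013) = 1717.31×2 + 147.14×37 + 427.67×12 + 464.13×12 + 7534.25×5 = 3434.62 + 5444.18 + 5132.04 + 5569.56 + 37671.25 = 57251.65
ΣP(2013)Q(2012) = 1717.31×2 + 147.14×35 + 427.67×12 + 464.13×10 + 7534.25×5 = 3434.62 + 5149.9 + 5132.04 + 4641.3 + 37671.25 = 56029.11
P = 57251.65 / 56029.11 × 100 = 102.1820
Fisher = √(L × P) = √(101.9191 × 102.1820) = 102.0505

102.05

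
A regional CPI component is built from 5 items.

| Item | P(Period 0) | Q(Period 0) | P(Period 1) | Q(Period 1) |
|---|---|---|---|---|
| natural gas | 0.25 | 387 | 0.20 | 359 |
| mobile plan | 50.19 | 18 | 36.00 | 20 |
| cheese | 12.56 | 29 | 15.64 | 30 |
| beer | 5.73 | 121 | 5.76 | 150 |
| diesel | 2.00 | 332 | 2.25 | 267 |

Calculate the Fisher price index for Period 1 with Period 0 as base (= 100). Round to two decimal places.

95.77

Laspeyres component (base-period weights):
ΣP(Period 1)Q(Period 0) = 0.20×387 + 36.00×18 + 15.64×29 + 5.76×121 + 2.25×332 = 77.4 + 648 + 453.56 + 696.96 + 747 = 2622.92
ΣP(Period 0)Q(Period 0) = 0.25×387 + 50.19×18 + 12.56×29 + 5.73×121 + 2.00×332 = 96.75 + 903.42 + 364.24 + 693.33 + 664 = 2721.74
L = 2622.92 / 2721.74 × 100 = 96.3692
Paasche component (current-period weights):
ΣP(Period 1)Q(Period 1) = 0.20×359 + 36.00×20 + 15.64×30 + 5.76×150 + 2.25×267 = 71.8 + 720 + 469.2 + 864 + 600.75 = 2725.75
ΣP(Period 0)Q(Period 1) = 0.25×359 + 50.19×20 + 12.56×30 + 5.73×150 + 2.00×267 = 89.75 + 1003.8 + 376.8 + 859.5 + 534 = 2863.85
P = 2725.75 / 2863.85 × 100 = 95.1778
Fisher = √(L × P) = √(96.3692 × 95.1778) = 95.7717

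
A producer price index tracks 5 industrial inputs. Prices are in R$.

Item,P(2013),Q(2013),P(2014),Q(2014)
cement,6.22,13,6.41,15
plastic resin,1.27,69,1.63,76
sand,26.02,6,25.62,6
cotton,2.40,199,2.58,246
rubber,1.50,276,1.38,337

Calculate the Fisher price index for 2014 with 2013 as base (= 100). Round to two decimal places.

Laspeyres component (base-period weights):
ΣP(2014)Q(2013) = 6.41×13 + 1.63×69 + 25.62×6 + 2.58×199 + 1.38×276 = 83.33 + 112.47 + 153.72 + 513.42 + 380.88 = 1243.82
ΣP(2013)Q(2013) = 6.22×13 + 1.27×69 + 26.02×6 + 2.40×199 + 1.50×276 = 80.86 + 87.63 + 156.12 + 477.6 + 414 = 1216.21
L = 1243.82 / 1216.21 × 100 = 102.2702
Paasche component (current-period weights):
ΣP(2014)Q(2014) = 6.41×15 + 1.63×76 + 25.62×6 + 2.58×246 + 1.38×337 = 96.15 + 123.88 + 153.72 + 634.68 + 465.06 = 1473.49
ΣP(2013)Q(2014) = 6.22×15 + 1.27×76 + 26.02×6 + 2.40×246 + 1.50×337 = 93.3 + 96.52 + 156.12 + 590.4 + 505.5 = 1441.84
P = 1473.49 / 1441.84 × 100 = 102.1951
Fisher = √(L × P) = √(102.2702 × 102.1951) = 102.2326

102.23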